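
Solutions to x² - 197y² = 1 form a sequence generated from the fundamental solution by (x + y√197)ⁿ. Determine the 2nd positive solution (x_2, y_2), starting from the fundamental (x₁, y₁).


Step 1: Find the fundamental solution (x₁, y₁) of x² - 197y² = 1.
  Expand √197 as a continued fraction. a₀ = ⌊√197⌋ = 14; iterate m_{k+1} = d_k·a_k − m_k, d_{k+1} = (197 − m_{k+1}²)/d_k, a_{k+1} = ⌊(a₀ + m_{k+1})/d_{k+1}⌋ (starting m₀ = 0, d₀ = 1), with convergents p_k = a_k·p_{k-1} + p_{k-2}, q_k = a_k·q_{k-1} + q_{k-2} (p₋₁ = 1, q₋₁ = 0):
  k = 0: a₀ = 14; p₀/q₀ = 14/1; p₀² − 197·q₀² = 196 − 197 = -1.
  k = 1: m = 14, d = 1, a = ⌊(14 + 14)/1⌋ = 28; p/q = (28·14 + 1)/(28·1 + 0) = 393/28; p² − 197·q² = 154449 − 154448 = 1.
  The first convergent with p² − 197·q² = 1 gives the fundamental solution (x₁, y₁) = (393, 28).
Step 2: Apply the recurrence (x_{n+1}, y_{n+1}) = (x₁x_n + 197y₁y_n, x₁y_n + y₁x_n) repeatedly.
  From (x_1, y_1) = (393, 28): x_2 = 393·393 + 197·28·28 = 308897; y_2 = 393·28 + 28·393 = 22008.
Step 3: Verify x_2² - 197·y_2² = 95417356609 - 95417356608 = 1 (should be 1). ✓

(x_1, y_1) = (393, 28); (x_2, y_2) = (308897, 22008).


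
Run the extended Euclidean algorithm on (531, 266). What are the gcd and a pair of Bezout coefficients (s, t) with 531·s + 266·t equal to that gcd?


Euclidean algorithm on (531, 266) — divide until remainder is 0:
  531 = 1 · 266 + 265
  266 = 1 · 265 + 1
  265 = 265 · 1 + 0
gcd(531, 266) = 1.
Track Bezout coefficients alongside the remainders: start with r₀ = 531 = a·1 + b·0 (s = 1, t = 0) and r₁ = 266 = a·0 + b·1 (s = 0, t = 1); each new remainder r_{k+1} = r_{k-1} − q_k·r_k inherits s_{k+1} = s_{k-1} − q_k·s_k, t_{k+1} = t_{k-1} − q_k·t_k, so r_k = a·s_k + b·t_k at every step:
  q = 1: r = 265, s = 1 − 1·0 = 1, t = 0 − 1·1 = -1  (check: 531·1 + 266·(-1) = 265)
  q = 1: r = 1, s = 0 − 1·1 = -1, t = 1 − 1·(-1) = 2  (check: 531·(-1) + 266·2 = 1)
The row with r = 1 (the gcd) gives the Bezout coefficients s = -1, t = 2.
Result: 531 · (-1) + 266 · (2) = 1.

gcd(531, 266) = 1; s = -1, t = 2 (check: 531·(-1) + 266·2 = 1).


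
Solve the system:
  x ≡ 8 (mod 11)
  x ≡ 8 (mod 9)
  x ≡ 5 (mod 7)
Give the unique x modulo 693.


Moduli 11, 9, 7 are pairwise coprime; by CRT there is a unique solution modulo M = 11 · 9 · 7 = 693.
Solve pairwise, accumulating the modulus:
  Start with x ≡ 8 (mod 11).
  Combine with x ≡ 8 (mod 9): since gcd(11, 9) = 1, we get a unique residue mod 99.
    Write x = 8 + 11·t and substitute into x ≡ 8 (mod 9): 11·t ≡ 8 − 8 = 0 (mod 9).
    Reduce coefficients mod 9: 2·t ≡ 0 (mod 9).
    The inverse of 2 mod 9 is 5 (since 2·5 = 10 = 1·9 + 1), so t ≡ 5·0 = 0 ≡ 0 (mod 9).
    Then x = 8 + 11·0 = 8, valid modulo lcm(11, 9) = 99: x ≡ 8 (mod 99).
  Combine with x ≡ 5 (mod 7): since gcd(99, 7) = 1, we get a unique residue mod 693.
    Write x = 8 + 99·t and substitute into x ≡ 5 (mod 7): 99·t ≡ 5 − 8 = -3 (mod 7).
    Reduce coefficients mod 7: 1·t ≡ 4 (mod 7).
    So t ≡ 4 (mod 7).
    Then x = 8 + 99·4 = 404, valid modulo lcm(99, 7) = 693: x ≡ 404 (mod 693).
Verify: 404 mod 11 = 8 ✓, 404 mod 9 = 8 ✓, 404 mod 7 = 5 ✓.

x ≡ 404 (mod 693).


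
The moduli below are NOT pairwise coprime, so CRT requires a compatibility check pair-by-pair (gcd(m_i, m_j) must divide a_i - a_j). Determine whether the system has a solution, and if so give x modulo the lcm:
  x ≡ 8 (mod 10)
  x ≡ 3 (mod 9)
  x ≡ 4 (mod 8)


Moduli 10, 9, 8 are not pairwise coprime, so CRT works modulo lcm(m_i) when all pairwise compatibility conditions hold.
Pairwise compatibility: gcd(m_i, m_j) must divide a_i - a_j for every pair.
Merge one congruence at a time:
  Start: x ≡ 8 (mod 10).
  Combine with x ≡ 3 (mod 9): gcd(10, 9) = 1; 3 - 8 = -5, which IS divisible by 1, so compatible.
    Write x = 8 + 10·t and substitute into x ≡ 3 (mod 9): 10·t ≡ 3 − 8 = -5 (mod 9).
    Reduce coefficients mod 9: 1·t ≡ 4 (mod 9).
    So t ≡ 4 (mod 9).
    Then x = 8 + 10·4 = 48, valid modulo lcm(10, 9) = 90: x ≡ 48 (mod 90).
  Combine with x ≡ 4 (mod 8): gcd(90, 8) = 2; 4 - 48 = -44, which IS divisible by 2, so compatible.
    Write x = 48 + 90·t and substitute into x ≡ 4 (mod 8): 90·t ≡ 4 − 48 = -44 (mod 8).
    Divide the congruence (and modulus) by g = 2: 45·t ≡ -22 (mod 4).
    Reduce coefficients mod 4: 1·t ≡ 2 (mod 4).
    So t ≡ 2 (mod 4).
    Then x = 48 + 90·2 = 228, valid modulo lcm(90, 8) = 360: x ≡ 228 (mod 360).
Verify: 228 mod 10 = 8, 228 mod 9 = 3, 228 mod 8 = 4.

x ≡ 228 (mod 360).


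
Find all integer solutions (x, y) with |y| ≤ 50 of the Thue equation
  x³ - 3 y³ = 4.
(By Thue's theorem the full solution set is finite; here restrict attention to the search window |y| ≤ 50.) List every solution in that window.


The equation is x³ - 3y³ = 4. For fixed y, x³ = 3·y³ + 4, so a solution requires the RHS to be a perfect cube.
Strategy: iterate y from -50 to 50, compute RHS = 3·y³ + 4, and check whether it is a (positive or negative) perfect cube.
Check small values of y:
  y = 0: RHS = 4 is not a perfect cube.
  y = 1: RHS = 7 is not a perfect cube.
  y = -1: RHS = 1 = (1)³ ⇒ x = 1 works.
  y = 2: RHS = 28 is not a perfect cube.
  y = -2: RHS = -20 is not a perfect cube.
  y = 3: RHS = 85 is not a perfect cube.
  y = -3: RHS = -77 is not a perfect cube.
Continuing the search up to |y| = 50 finds no further solutions beyond those listed.
Collected solutions: (1, -1).

Solutions (with |y| ≤ 50): (1, -1).


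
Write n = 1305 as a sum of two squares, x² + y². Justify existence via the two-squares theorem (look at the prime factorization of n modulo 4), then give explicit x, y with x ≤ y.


Step 1: Factor n = 1305 = 3^2 · 5 · 29.
Step 2: Check the mod-4 condition on each prime factor: 3 ≡ 3 (mod 4), exponent 2 (must be even); 5 ≡ 1 (mod 4), exponent 1; 29 ≡ 1 (mod 4), exponent 1.
All primes ≡ 3 (mod 4) appear to even exponent (or don't appear), so by the two-squares theorem n IS expressible as a sum of two squares.
Step 3: Build a representation. Group n = k² · m with k = 3 and m = 5 · 29 = 145 (a product of primes ≡ 1 (mod 4)); a representation of m scales to one of n via (k·x)² + (k·y)² = k²(x² + y²). Each prime p ≡ 1 (mod 4) is itself a sum of two squares; find a² by testing p − a² for a perfect square:
  5: 5 − 1² = 4 = 2² ⇒ 5 = 1² + 2².
  29: 29 − 1² = 28, 29 − 2² = 25 = 5² ⇒ 29 = 2² + 5².
  Combine using the Brahmagupta–Fibonacci identity (a² + b²)(c² + d²) = (ac − bd)² + (ad + bc)² = (ac + bd)² + (ad − bc)²:
  5 · 29 = 145: from (1² + 2²)(2² + 5²), take (1·2 − 2·5, 1·5 + 2·2) = (2 − 10, 5 + 4) = (-8, 9); dropping signs (only squares matter) gives (8, 9); check 8² + 9² = 64 + 81 = 145 ✓.
  Scale by k = 3: (3·8, 3·9) = (24, 27).
Step 4: Order so x ≤ y and verify: 24² + 27² = 576 + 729 = 1305 = n. ✓

n = 1305 = 24² + 27² (one valid representation with x ≤ y).


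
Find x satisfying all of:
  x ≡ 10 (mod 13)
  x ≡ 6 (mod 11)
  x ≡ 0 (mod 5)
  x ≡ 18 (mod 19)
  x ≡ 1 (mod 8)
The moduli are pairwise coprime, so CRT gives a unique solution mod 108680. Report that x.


Product of moduli M = 13 · 11 · 5 · 19 · 8 = 108680.
Merge one congruence at a time:
  Start: x ≡ 10 (mod 13).
  Combine with x ≡ 6 (mod 11); new modulus lcm = 143.
    Write x = 10 + 13·t and substitute into x ≡ 6 (mod 11): 13·t ≡ 6 − 10 = -4 (mod 11).
    Reduce coefficients mod 11: 2·t ≡ 7 (mod 11).
    The inverse of 2 mod 11 is 6 (since 2·6 = 12 = 1·11 + 1), so t ≡ 6·7 = 42 ≡ 9 (mod 11).
    Then x = 10 + 13·9 = 127, valid modulo lcm(13, 11) = 143: x ≡ 127 (mod 143).
  Combine with x ≡ 0 (mod 5); new modulus lcm = 715.
    Write x = 127 + 143·t and substitute into x ≡ 0 (mod 5): 143·t ≡ 0 − 127 = -127 (mod 5).
    Reduce coefficients mod 5: 3·t ≡ 3 (mod 5).
    The inverse of 3 mod 5 is 2 (since 3·2 = 6 = 1·5 + 1), so t ≡ 2·3 = 6 ≡ 1 (mod 5).
    Then x = 127 + 143·1 = 270, valid modulo lcm(143, 5) = 715: x ≡ 270 (mod 715).
  Combine with x ≡ 18 (mod 19); new modulus lcm = 13585.
    Write x = 270 + 715·t and substitute into x ≡ 18 (mod 19): 715·t ≡ 18 − 270 = -252 (mod 19).
    Reduce coefficients mod 19: 12·t ≡ 14 (mod 19).
    The inverse of 12 mod 19 is 8 (since 12·8 = 96 = 5·19 + 1), so t ≡ 8·14 = 112 ≡ 17 (mod 19).
    Then x = 270 + 715·17 = 12425, valid modulo lcm(715, 19) = 13585: x ≡ 12425 (mod 13585).
  Combine with x ≡ 1 (mod 8); new modulus lcm = 108680.
    Write x = 12425 + 13585·t and substitute into x ≡ 1 (mod 8): 13585·t ≡ 1 − 12425 = -12424 (mod 8).
    Reduce coefficients mod 8: 1·t ≡ 0 (mod 8).
    So t ≡ 0 (mod 8).
    Then x = 12425 + 13585·0 = 12425, valid modulo lcm(13585, 8) = 108680: x ≡ 12425 (mod 108680).
Verify against each original: 12425 mod 13 = 10, 12425 mod 11 = 6, 12425 mod 5 = 0, 12425 mod 19 = 18, 12425 mod 8 = 1.

x ≡ 12425 (mod 108680).


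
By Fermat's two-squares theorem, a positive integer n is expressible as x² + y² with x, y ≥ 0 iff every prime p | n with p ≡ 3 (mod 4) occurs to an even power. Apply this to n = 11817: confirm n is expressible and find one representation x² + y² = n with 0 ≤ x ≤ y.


Step 1: Factor n = 11817 = 3^2 · 13 · 101.
Step 2: Check the mod-4 condition on each prime factor: 3 ≡ 3 (mod 4), exponent 2 (must be even); 13 ≡ 1 (mod 4), exponent 1; 101 ≡ 1 (mod 4), exponent 1.
All primes ≡ 3 (mod 4) appear to even exponent (or don't appear), so by the two-squares theorem n IS expressible as a sum of two squares.
Step 3: Build a representation. Group n = k² · m with k = 3 and m = 13 · 101 = 1313 (a product of primes ≡ 1 (mod 4)); a representation of m scales to one of n via (k·x)² + (k·y)² = k²(x² + y²). Each prime p ≡ 1 (mod 4) is itself a sum of two squares; find a² by testing p − a² for a perfect square:
  13: 13 − 1² = 12, 13 − 2² = 9 = 3² ⇒ 13 = 2² + 3².
  101: 101 − 1² = 100 = 10² ⇒ 101 = 1² + 10².
  Combine using the Brahmagupta–Fibonacci identity (a² + b²)(c² + d²) = (ac − bd)² + (ad + bc)² = (ac + bd)² + (ad − bc)²:
  13 · 101 = 1313: from (2² + 3²)(1² + 10²), take (2·1 − 3·10, 2·10 + 3·1) = (2 − 30, 20 + 3) = (-28, 23); dropping signs (only squares matter) gives (28, 23); check 28² + 23² = 784 + 529 = 1313 ✓.
  Scale by k = 3: (3·28, 3·23) = (84, 69).
Step 4: Order so x ≤ y and verify: 69² + 84² = 4761 + 7056 = 11817 = n. ✓

n = 11817 = 69² + 84² (one valid representation with x ≤ y).


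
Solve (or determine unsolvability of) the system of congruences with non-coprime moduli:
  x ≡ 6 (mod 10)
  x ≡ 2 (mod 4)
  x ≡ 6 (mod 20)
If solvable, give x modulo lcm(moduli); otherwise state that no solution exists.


Moduli 10, 4, 20 are not pairwise coprime, so CRT works modulo lcm(m_i) when all pairwise compatibility conditions hold.
Pairwise compatibility: gcd(m_i, m_j) must divide a_i - a_j for every pair.
Merge one congruence at a time:
  Start: x ≡ 6 (mod 10).
  Combine with x ≡ 2 (mod 4): gcd(10, 4) = 2; 2 - 6 = -4, which IS divisible by 2, so compatible.
    Write x = 6 + 10·t and substitute into x ≡ 2 (mod 4): 10·t ≡ 2 − 6 = -4 (mod 4).
    Divide the congruence (and modulus) by g = 2: 5·t ≡ -2 (mod 2).
    Reduce coefficients mod 2: 1·t ≡ 0 (mod 2).
    So t ≡ 0 (mod 2).
    Then x = 6 + 10·0 = 6, valid modulo lcm(10, 4) = 20: x ≡ 6 (mod 20).
  Combine with x ≡ 6 (mod 20): gcd(20, 20) = 20; 6 - 6 = 0, which IS divisible by 20, so compatible.
    Write x = 6 + 20·t and substitute into x ≡ 6 (mod 20): 20·t ≡ 6 − 6 = 0 (mod 20).
    Divide the congruence (and modulus) by g = 20: 1·t ≡ 0 (mod 1).
    Modulo 1 every t works; take t = 0.
    Then x = 6 + 20·0 = 6, valid modulo lcm(20, 20) = 20: x ≡ 6 (mod 20).
Verify: 6 mod 10 = 6, 6 mod 4 = 2, 6 mod 20 = 6.

x ≡ 6 (mod 20).


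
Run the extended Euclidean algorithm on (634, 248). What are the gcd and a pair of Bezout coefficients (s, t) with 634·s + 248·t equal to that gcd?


Euclidean algorithm on (634, 248) — divide until remainder is 0:
  634 = 2 · 248 + 138
  248 = 1 · 138 + 110
  138 = 1 · 110 + 28
  110 = 3 · 28 + 26
  28 = 1 · 26 + 2
  26 = 13 · 2 + 0
gcd(634, 248) = 2.
Track Bezout coefficients alongside the remainders: start with r₀ = 634 = a·1 + b·0 (s = 1, t = 0) and r₁ = 248 = a·0 + b·1 (s = 0, t = 1); each new remainder r_{k+1} = r_{k-1} − q_k·r_k inherits s_{k+1} = s_{k-1} − q_k·s_k, t_{k+1} = t_{k-1} − q_k·t_k, so r_k = a·s_k + b·t_k at every step:
  q = 2: r = 138, s = 1 − 2·0 = 1, t = 0 − 2·1 = -2  (check: 634·1 + 248·(-2) = 138)
  q = 1: r = 110, s = 0 − 1·1 = -1, t = 1 − 1·(-2) = 3  (check: 634·(-1) + 248·3 = 110)
  q = 1: r = 28, s = 1 − 1·(-1) = 2, t = -2 − 1·3 = -5  (check: 634·2 + 248·(-5) = 28)
  q = 3: r = 26, s = -1 − 3·2 = -7, t = 3 − 3·(-5) = 18  (check: 634·(-7) + 248·18 = 26)
  q = 1: r = 2, s = 2 − 1·(-7) = 9, t = -5 − 1·18 = -23  (check: 634·9 + 248·(-23) = 2)
The row with r = 2 (the gcd) gives the Bezout coefficients s = 9, t = -23.
Result: 634 · (9) + 248 · (-23) = 2.

gcd(634, 248) = 2; s = 9, t = -23 (check: 634·9 + 248·(-23) = 2).


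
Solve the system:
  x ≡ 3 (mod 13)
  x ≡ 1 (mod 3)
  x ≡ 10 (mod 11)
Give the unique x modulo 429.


Moduli 13, 3, 11 are pairwise coprime; by CRT there is a unique solution modulo M = 13 · 3 · 11 = 429.
Solve pairwise, accumulating the modulus:
  Start with x ≡ 3 (mod 13).
  Combine with x ≡ 1 (mod 3): since gcd(13, 3) = 1, we get a unique residue mod 39.
    Write x = 3 + 13·t and substitute into x ≡ 1 (mod 3): 13·t ≡ 1 − 3 = -2 (mod 3).
    Reduce coefficients mod 3: 1·t ≡ 1 (mod 3).
    So t ≡ 1 (mod 3).
    Then x = 3 + 13·1 = 16, valid modulo lcm(13, 3) = 39: x ≡ 16 (mod 39).
  Combine with x ≡ 10 (mod 11): since gcd(39, 11) = 1, we get a unique residue mod 429.
    Write x = 16 + 39·t and substitute into x ≡ 10 (mod 11): 39·t ≡ 10 − 16 = -6 (mod 11).
    Reduce coefficients mod 11: 6·t ≡ 5 (mod 11).
    The inverse of 6 mod 11 is 2 (since 6·2 = 12 = 1·11 + 1), so t ≡ 2·5 = 10 ≡ 10 (mod 11).
    Then x = 16 + 39·10 = 406, valid modulo lcm(39, 11) = 429: x ≡ 406 (mod 429).
Verify: 406 mod 13 = 3 ✓, 406 mod 3 = 1 ✓, 406 mod 11 = 10 ✓.

x ≡ 406 (mod 429).


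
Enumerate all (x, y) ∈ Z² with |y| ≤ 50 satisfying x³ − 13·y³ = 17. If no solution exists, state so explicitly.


The equation is x³ - 13y³ = 17. For fixed y, x³ = 13·y³ + 17, so a solution requires the RHS to be a perfect cube.
Strategy: iterate y from -50 to 50, compute RHS = 13·y³ + 17, and check whether it is a (positive or negative) perfect cube.
Check small values of y:
  y = 0: RHS = 17 is not a perfect cube.
  y = 1: RHS = 30 is not a perfect cube.
  y = -1: RHS = 4 is not a perfect cube.
  y = 2: RHS = 121 is not a perfect cube.
  y = -2: RHS = -87 is not a perfect cube.
  y = 3: RHS = 368 is not a perfect cube.
  y = -3: RHS = -334 is not a perfect cube.
Continuing the search up to |y| = 50 finds no solutions either.
No (x, y) in the scanned range satisfies the equation.

No integer solutions with |y| ≤ 50.


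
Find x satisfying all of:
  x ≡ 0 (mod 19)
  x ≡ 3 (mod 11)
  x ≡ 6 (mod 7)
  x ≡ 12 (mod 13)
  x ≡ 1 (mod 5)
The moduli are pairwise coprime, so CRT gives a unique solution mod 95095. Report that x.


Product of moduli M = 19 · 11 · 7 · 13 · 5 = 95095.
Merge one congruence at a time:
  Start: x ≡ 0 (mod 19).
  Combine with x ≡ 3 (mod 11); new modulus lcm = 209.
    Write x = 0 + 19·t and substitute into x ≡ 3 (mod 11): 19·t ≡ 3 − 0 = 3 (mod 11).
    Reduce coefficients mod 11: 8·t ≡ 3 (mod 11).
    The inverse of 8 mod 11 is 7 (since 8·7 = 56 = 5·11 + 1), so t ≡ 7·3 = 21 ≡ 10 (mod 11).
    Then x = 0 + 19·10 = 190, valid modulo lcm(19, 11) = 209: x ≡ 190 (mod 209).
  Combine with x ≡ 6 (mod 7); new modulus lcm = 1463.
    Write x = 190 + 209·t and substitute into x ≡ 6 (mod 7): 209·t ≡ 6 − 190 = -184 (mod 7).
    Reduce coefficients mod 7: 6·t ≡ 5 (mod 7).
    The inverse of 6 mod 7 is 6 (since 6·6 = 36 = 5·7 + 1), so t ≡ 6·5 = 30 ≡ 2 (mod 7).
    Then x = 190 + 209·2 = 608, valid modulo lcm(209, 7) = 1463: x ≡ 608 (mod 1463).
  Combine with x ≡ 12 (mod 13); new modulus lcm = 19019.
    Write x = 608 + 1463·t and substitute into x ≡ 12 (mod 13): 1463·t ≡ 12 − 608 = -596 (mod 13).
    Reduce coefficients mod 13: 7·t ≡ 2 (mod 13).
    The inverse of 7 mod 13 is 2 (since 7·2 = 14 = 1·13 + 1), so t ≡ 2·2 = 4 ≡ 4 (mod 13).
    Then x = 608 + 1463·4 = 6460, valid modulo lcm(1463, 13) = 19019: x ≡ 6460 (mod 19019).
  Combine with x ≡ 1 (mod 5); new modulus lcm = 95095.
    Write x = 6460 + 19019·t and substitute into x ≡ 1 (mod 5): 19019·t ≡ 1 − 6460 = -6459 (mod 5).
    Reduce coefficients mod 5: 4·t ≡ 1 (mod 5).
    The inverse of 4 mod 5 is 4 (since 4·4 = 16 = 3·5 + 1), so t ≡ 4·1 = 4 ≡ 4 (mod 5).
    Then x = 6460 + 19019·4 = 82536, valid modulo lcm(19019, 5) = 95095: x ≡ 82536 (mod 95095).
Verify against each original: 82536 mod 19 = 0, 82536 mod 11 = 3, 82536 mod 7 = 6, 82536 mod 13 = 12, 82536 mod 5 = 1.

x ≡ 82536 (mod 95095).


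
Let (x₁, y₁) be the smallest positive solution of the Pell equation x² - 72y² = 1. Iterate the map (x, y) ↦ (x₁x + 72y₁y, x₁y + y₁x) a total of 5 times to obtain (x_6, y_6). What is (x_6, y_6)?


Step 1: Find the fundamental solution (x₁, y₁) of x² - 72y² = 1.
  Expand √72 as a continued fraction. a₀ = ⌊√72⌋ = 8; iterate m_{k+1} = d_k·a_k − m_k, d_{k+1} = (72 − m_{k+1}²)/d_k, a_{k+1} = ⌊(a₀ + m_{k+1})/d_{k+1}⌋ (starting m₀ = 0, d₀ = 1), with convergents p_k = a_k·p_{k-1} + p_{k-2}, q_k = a_k·q_{k-1} + q_{k-2} (p₋₁ = 1, q₋₁ = 0):
  k = 0: a₀ = 8; p₀/q₀ = 8/1; p₀² − 72·q₀² = 64 − 72 = -8.
  k = 1: m = 8, d = 8, a = ⌊(8 + 8)/8⌋ = 2; p/q = (2·8 + 1)/(2·1 + 0) = 17/2; p² − 72·q² = 289 − 288 = 1.
  The first convergent with p² − 72·q² = 1 gives the fundamental solution (x₁, y₁) = (17, 2).
Step 2: Apply the recurrence (x_{n+1}, y_{n+1}) = (x₁x_n + 72y₁y_n, x₁y_n + y₁x_n) repeatedly.
  From (x_1, y_1) = (17, 2): x_2 = 17·17 + 72·2·2 = 577; y_2 = 17·2 + 2·17 = 68.
  From (x_2, y_2) = (577, 68): x_3 = 17·577 + 72·2·68 = 19601; y_3 = 17·68 + 2·577 = 2310.
  From (x_3, y_3) = (19601, 2310): x_4 = 17·19601 + 72·2·2310 = 665857; y_4 = 17·2310 + 2·19601 = 78472.
  From (x_4, y_4) = (665857, 78472): x_5 = 17·665857 + 72·2·78472 = 22619537; y_5 = 17·78472 + 2·665857 = 2665738.
  From (x_5, y_5) = (22619537, 2665738): x_6 = 17·22619537 + 72·2·2665738 = 768398401; y_6 = 17·2665738 + 2·22619537 = 90556620.
Step 3: Verify x_6² - 72·y_6² = 590436102659356801 - 590436102659356800 = 1 (should be 1). ✓

(x_1, y_1) = (17, 2); (x_6, y_6) = (768398401, 90556620).


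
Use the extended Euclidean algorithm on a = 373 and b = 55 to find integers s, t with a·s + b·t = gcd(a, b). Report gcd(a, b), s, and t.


Euclidean algorithm on (373, 55) — divide until remainder is 0:
  373 = 6 · 55 + 43
  55 = 1 · 43 + 12
  43 = 3 · 12 + 7
  12 = 1 · 7 + 5
  7 = 1 · 5 + 2
  5 = 2 · 2 + 1
  2 = 2 · 1 + 0
gcd(373, 55) = 1.
Track Bezout coefficients alongside the remainders: start with r₀ = 373 = a·1 + b·0 (s = 1, t = 0) and r₁ = 55 = a·0 + b·1 (s = 0, t = 1); each new remainder r_{k+1} = r_{k-1} − q_k·r_k inherits s_{k+1} = s_{k-1} − q_k·s_k, t_{k+1} = t_{k-1} − q_k·t_k, so r_k = a·s_k + b·t_k at every step:
  q = 6: r = 43, s = 1 − 6·0 = 1, t = 0 − 6·1 = -6  (check: 373·1 + 55·(-6) = 43)
  q = 1: r = 12, s = 0 − 1·1 = -1, t = 1 − 1·(-6) = 7  (check: 373·(-1) + 55·7 = 12)
  q = 3: r = 7, s = 1 − 3·(-1) = 4, t = -6 − 3·7 = -27  (check: 373·4 + 55·(-27) = 7)
  q = 1: r = 5, s = -1 − 1·4 = -5, t = 7 − 1·(-27) = 34  (check: 373·(-5) + 55·34 = 5)
  q = 1: r = 2, s = 4 − 1·(-5) = 9, t = -27 − 1·34 = -61  (check: 373·9 + 55·(-61) = 2)
  q = 2: r = 1, s = -5 − 2·9 = -23, t = 34 − 2·(-61) = 156  (check: 373·(-23) + 55·156 = 1)
The row with r = 1 (the gcd) gives the Bezout coefficients s = -23, t = 156.
Result: 373 · (-23) + 55 · (156) = 1.

gcd(373, 55) = 1; s = -23, t = 156 (check: 373·(-23) + 55·156 = 1).


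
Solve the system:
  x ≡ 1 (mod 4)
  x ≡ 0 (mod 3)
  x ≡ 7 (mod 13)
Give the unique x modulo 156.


Moduli 4, 3, 13 are pairwise coprime; by CRT there is a unique solution modulo M = 4 · 3 · 13 = 156.
Solve pairwise, accumulating the modulus:
  Start with x ≡ 1 (mod 4).
  Combine with x ≡ 0 (mod 3): since gcd(4, 3) = 1, we get a unique residue mod 12.
    Write x = 1 + 4·t and substitute into x ≡ 0 (mod 3): 4·t ≡ 0 − 1 = -1 (mod 3).
    Reduce coefficients mod 3: 1·t ≡ 2 (mod 3).
    So t ≡ 2 (mod 3).
    Then x = 1 + 4·2 = 9, valid modulo lcm(4, 3) = 12: x ≡ 9 (mod 12).
  Combine with x ≡ 7 (mod 13): since gcd(12, 13) = 1, we get a unique residue mod 156.
    Write x = 9 + 12·t and substitute into x ≡ 7 (mod 13): 12·t ≡ 7 − 9 = -2 (mod 13).
    Reduce coefficients mod 13: 12·t ≡ 11 (mod 13).
    The inverse of 12 mod 13 is 12 (since 12·12 = 144 = 11·13 + 1), so t ≡ 12·11 = 132 ≡ 2 (mod 13).
    Then x = 9 + 12·2 = 33, valid modulo lcm(12, 13) = 156: x ≡ 33 (mod 156).
Verify: 33 mod 4 = 1 ✓, 33 mod 3 = 0 ✓, 33 mod 13 = 7 ✓.

x ≡ 33 (mod 156).


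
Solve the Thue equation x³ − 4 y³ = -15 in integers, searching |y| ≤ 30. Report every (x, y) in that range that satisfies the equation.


The equation is x³ - 4y³ = -15. For fixed y, x³ = 4·y³ − 15, so a solution requires the RHS to be a perfect cube.
Strategy: iterate y from -30 to 30, compute RHS = 4·y³ − 15, and check whether it is a (positive or negative) perfect cube.
Check small values of y:
  y = 0: RHS = -15 is not a perfect cube.
  y = 1: RHS = -11 is not a perfect cube.
  y = -1: RHS = -19 is not a perfect cube.
  y = 2: RHS = 17 is not a perfect cube.
  y = -2: RHS = -47 is not a perfect cube.
  y = 3: RHS = 93 is not a perfect cube.
  y = -3: RHS = -123 is not a perfect cube.
Continuing the search up to |y| = 30 finds no solutions either.
No (x, y) in the scanned range satisfies the equation.

No integer solutions with |y| ≤ 30.


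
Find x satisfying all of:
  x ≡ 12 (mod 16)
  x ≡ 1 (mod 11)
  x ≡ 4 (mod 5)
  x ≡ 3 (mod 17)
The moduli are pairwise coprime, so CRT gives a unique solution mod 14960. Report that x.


Product of moduli M = 16 · 11 · 5 · 17 = 14960.
Merge one congruence at a time:
  Start: x ≡ 12 (mod 16).
  Combine with x ≡ 1 (mod 11); new modulus lcm = 176.
    Write x = 12 + 16·t and substitute into x ≡ 1 (mod 11): 16·t ≡ 1 − 12 = -11 (mod 11).
    Reduce coefficients mod 11: 5·t ≡ 0 (mod 11).
    The inverse of 5 mod 11 is 9 (since 5·9 = 45 = 4·11 + 1), so t ≡ 9·0 = 0 ≡ 0 (mod 11).
    Then x = 12 + 16·0 = 12, valid modulo lcm(16, 11) = 176: x ≡ 12 (mod 176).
  Combine with x ≡ 4 (mod 5); new modulus lcm = 880.
    Write x = 12 + 176·t and substitute into x ≡ 4 (mod 5): 176·t ≡ 4 − 12 = -8 (mod 5).
    Reduce coefficients mod 5: 1·t ≡ 2 (mod 5).
    So t ≡ 2 (mod 5).
    Then x = 12 + 176·2 = 364, valid modulo lcm(176, 5) = 880: x ≡ 364 (mod 880).
  Combine with x ≡ 3 (mod 17); new modulus lcm = 14960.
    Write x = 364 + 880·t and substitute into x ≡ 3 (mod 17): 880·t ≡ 3 − 364 = -361 (mod 17).
    Reduce coefficients mod 17: 13·t ≡ 13 (mod 17).
    The inverse of 13 mod 17 is 4 (since 13·4 = 52 = 3·17 + 1), so t ≡ 4·13 = 52 ≡ 1 (mod 17).
    Then x = 364 + 880·1 = 1244, valid modulo lcm(880, 17) = 14960: x ≡ 1244 (mod 14960).
Verify against each original: 1244 mod 16 = 12, 1244 mod 11 = 1, 1244 mod 5 = 4, 1244 mod 17 = 3.

x ≡ 1244 (mod 14960).


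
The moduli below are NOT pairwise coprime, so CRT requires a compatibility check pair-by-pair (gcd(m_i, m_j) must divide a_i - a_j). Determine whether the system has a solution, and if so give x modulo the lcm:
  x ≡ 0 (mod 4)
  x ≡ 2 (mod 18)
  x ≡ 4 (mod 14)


Moduli 4, 18, 14 are not pairwise coprime, so CRT works modulo lcm(m_i) when all pairwise compatibility conditions hold.
Pairwise compatibility: gcd(m_i, m_j) must divide a_i - a_j for every pair.
Merge one congruence at a time:
  Start: x ≡ 0 (mod 4).
  Combine with x ≡ 2 (mod 18): gcd(4, 18) = 2; 2 - 0 = 2, which IS divisible by 2, so compatible.
    Write x = 0 + 4·t and substitute into x ≡ 2 (mod 18): 4·t ≡ 2 − 0 = 2 (mod 18).
    Divide the congruence (and modulus) by g = 2: 2·t ≡ 1 (mod 9).
    The inverse of 2 mod 9 is 5 (since 2·5 = 10 = 1·9 + 1), so t ≡ 5·1 = 5 ≡ 5 (mod 9).
    Then x = 0 + 4·5 = 20, valid modulo lcm(4, 18) = 36: x ≡ 20 (mod 36).
  Combine with x ≡ 4 (mod 14): gcd(36, 14) = 2; 4 - 20 = -16, which IS divisible by 2, so compatible.
    Write x = 20 + 36·t and substitute into x ≡ 4 (mod 14): 36·t ≡ 4 − 20 = -16 (mod 14).
    Divide the congruence (and modulus) by g = 2: 18·t ≡ -8 (mod 7).
    Reduce coefficients mod 7: 4·t ≡ 6 (mod 7).
    The inverse of 4 mod 7 is 2 (since 4·2 = 8 = 1·7 + 1), so t ≡ 2·6 = 12 ≡ 5 (mod 7).
    Then x = 20 + 36·5 = 200, valid modulo lcm(36, 14) = 252: x ≡ 200 (mod 252).
Verify: 200 mod 4 = 0, 200 mod 18 = 2, 200 mod 14 = 4.

x ≡ 200 (mod 252).


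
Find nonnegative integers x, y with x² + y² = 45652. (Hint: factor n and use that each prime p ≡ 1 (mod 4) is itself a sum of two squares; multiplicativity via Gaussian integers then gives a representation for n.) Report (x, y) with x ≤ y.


Step 1: Factor n = 45652 = 2^2 · 101 · 113.
Step 2: Check the mod-4 condition on each prime factor: 2 = 2 (special); 101 ≡ 1 (mod 4), exponent 1; 113 ≡ 1 (mod 4), exponent 1.
All primes ≡ 3 (mod 4) appear to even exponent (or don't appear), so by the two-squares theorem n IS expressible as a sum of two squares.
Step 3: Build a representation. Group n = k² · m with k = 2 and m = 101 · 113 = 11413 (a product of primes ≡ 1 (mod 4)); a representation of m scales to one of n via (k·x)² + (k·y)² = k²(x² + y²). Each prime p ≡ 1 (mod 4) is itself a sum of two squares; find a² by testing p − a² for a perfect square:
  101: 101 − 1² = 100 = 10² ⇒ 101 = 1² + 10².
  113: 113 − 1² = 112, 113 − 2² = 109, 113 − 3² = 104, 113 − 4² = 97, 113 − 5² = 88, 113 − 6² = 77, 113 − 7² = 64 = 8² ⇒ 113 = 7² + 8².
  Combine using the Brahmagupta–Fibonacci identity (a² + b²)(c² + d²) = (ac − bd)² + (ad + bc)² = (ac + bd)² + (ad − bc)²:
  101 · 113 = 11413: from (1² + 10²)(7² + 8²), take (1·7 − 10·8, 1·8 + 10·7) = (7 − 80, 8 + 70) = (-73, 78); dropping signs (only squares matter) gives (73, 78); check 73² + 78² = 5329 + 6084 = 11413 ✓.
  Scale by k = 2: (2·73, 2·78) = (146, 156).
Step 4: Order so x ≤ y and verify: 146² + 156² = 21316 + 24336 = 45652 = n. ✓

n = 45652 = 146² + 156² (one valid representation with x ≤ y).


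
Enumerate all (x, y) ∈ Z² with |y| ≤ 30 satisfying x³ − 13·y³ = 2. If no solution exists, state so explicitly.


The equation is x³ - 13y³ = 2. For fixed y, x³ = 13·y³ + 2, so a solution requires the RHS to be a perfect cube.
Strategy: iterate y from -30 to 30, compute RHS = 13·y³ + 2, and check whether it is a (positive or negative) perfect cube.
Check small values of y:
  y = 0: RHS = 2 is not a perfect cube.
  y = 1: RHS = 15 is not a perfect cube.
  y = -1: RHS = -11 is not a perfect cube.
  y = 2: RHS = 106 is not a perfect cube.
  y = -2: RHS = -102 is not a perfect cube.
  y = 3: RHS = 353 is not a perfect cube.
  y = -3: RHS = -349 is not a perfect cube.
Continuing the search up to |y| = 30 finds no solutions either.
No (x, y) in the scanned range satisfies the equation.

No integer solutions with |y| ≤ 30.


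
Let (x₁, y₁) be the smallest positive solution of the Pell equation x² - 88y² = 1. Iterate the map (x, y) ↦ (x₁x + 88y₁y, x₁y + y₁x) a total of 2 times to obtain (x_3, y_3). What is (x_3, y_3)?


Step 1: Find the fundamental solution (x₁, y₁) of x² - 88y² = 1.
  Expand √88 as a continued fraction. a₀ = ⌊√88⌋ = 9; iterate m_{k+1} = d_k·a_k − m_k, d_{k+1} = (88 − m_{k+1}²)/d_k, a_{k+1} = ⌊(a₀ + m_{k+1})/d_{k+1}⌋ (starting m₀ = 0, d₀ = 1), with convergents p_k = a_k·p_{k-1} + p_{k-2}, q_k = a_k·q_{k-1} + q_{k-2} (p₋₁ = 1, q₋₁ = 0):
  k = 0: a₀ = 9; p₀/q₀ = 9/1; p₀² − 88·q₀² = 81 − 88 = -7.
  k = 1: m = 9, d = 7, a = ⌊(9 + 9)/7⌋ = 2; p/q = (2·9 + 1)/(2·1 + 0) = 19/2; p² − 88·q² = 361 − 352 = 9.
  k = 2: m = 5, d = 9, a = ⌊(9 + 5)/9⌋ = 1; p/q = (1·19 + 9)/(1·2 + 1) = 28/3; p² − 88·q² = 784 − 792 = -8.
  k = 3: m = 4, d = 8, a = ⌊(9 + 4)/8⌋ = 1; p/q = (1·28 + 19)/(1·3 + 2) = 47/5; p² − 88·q² = 2209 − 2200 = 9.
  k = 4: m = 4, d = 9, a = ⌊(9 + 4)/9⌋ = 1; p/q = (1·47 + 28)/(1·5 + 3) = 75/8; p² − 88·q² = 5625 − 5632 = -7.
  k = 5: m = 5, d = 7, a = ⌊(9 + 5)/7⌋ = 2; p/q = (2·75 + 47)/(2·8 + 5) = 197/21; p² − 88·q² = 38809 − 38808 = 1.
  The first convergent with p² − 88·q² = 1 gives the fundamental solution (x₁, y₁) = (197, 21).
Step 2: Apply the recurrence (x_{n+1}, y_{n+1}) = (x₁x_n + 88y₁y_n, x₁y_n + y₁x_n) repeatedly.
  From (x_1, y_1) = (197, 21): x_2 = 197·197 + 88·21·21 = 77617; y_2 = 197·21 + 21·197 = 8274.
  From (x_2, y_2) = (77617, 8274): x_3 = 197·77617 + 88·21·8274 = 30580901; y_3 = 197·8274 + 21·77617 = 3259935.
Step 3: Verify x_3² - 88·y_3² = 935191505971801 - 935191505971800 = 1 (should be 1). ✓

(x_1, y_1) = (197, 21); (x_3, y_3) = (30580901, 3259935).


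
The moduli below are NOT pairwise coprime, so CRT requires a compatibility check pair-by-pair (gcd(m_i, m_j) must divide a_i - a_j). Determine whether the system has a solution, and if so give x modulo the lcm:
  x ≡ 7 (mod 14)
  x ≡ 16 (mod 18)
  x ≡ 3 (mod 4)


Moduli 14, 18, 4 are not pairwise coprime, so CRT works modulo lcm(m_i) when all pairwise compatibility conditions hold.
Pairwise compatibility: gcd(m_i, m_j) must divide a_i - a_j for every pair.
Merge one congruence at a time:
  Start: x ≡ 7 (mod 14).
  Combine with x ≡ 16 (mod 18): gcd(14, 18) = 2, and 16 - 7 = 9 is NOT divisible by 2.
    ⇒ system is inconsistent (no integer solution).

No solution (the system is inconsistent).


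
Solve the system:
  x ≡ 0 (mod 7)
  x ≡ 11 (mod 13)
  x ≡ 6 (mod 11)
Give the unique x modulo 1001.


Moduli 7, 13, 11 are pairwise coprime; by CRT there is a unique solution modulo M = 7 · 13 · 11 = 1001.
Solve pairwise, accumulating the modulus:
  Start with x ≡ 0 (mod 7).
  Combine with x ≡ 11 (mod 13): since gcd(7, 13) = 1, we get a unique residue mod 91.
    Write x = 0 + 7·t and substitute into x ≡ 11 (mod 13): 7·t ≡ 11 − 0 = 11 (mod 13).
    The inverse of 7 mod 13 is 2 (since 7·2 = 14 = 1·13 + 1), so t ≡ 2·11 = 22 ≡ 9 (mod 13).
    Then x = 0 + 7·9 = 63, valid modulo lcm(7, 13) = 91: x ≡ 63 (mod 91).
  Combine with x ≡ 6 (mod 11): since gcd(91, 11) = 1, we get a unique residue mod 1001.
    Write x = 63 + 91·t and substitute into x ≡ 6 (mod 11): 91·t ≡ 6 − 63 = -57 (mod 11).
    Reduce coefficients mod 11: 3·t ≡ 9 (mod 11).
    The inverse of 3 mod 11 is 4 (since 3·4 = 12 = 1·11 + 1), so t ≡ 4·9 = 36 ≡ 3 (mod 11).
    Then x = 63 + 91·3 = 336, valid modulo lcm(91, 11) = 1001: x ≡ 336 (mod 1001).
Verify: 336 mod 7 = 0 ✓, 336 mod 13 = 11 ✓, 336 mod 11 = 6 ✓.

x ≡ 336 (mod 1001).


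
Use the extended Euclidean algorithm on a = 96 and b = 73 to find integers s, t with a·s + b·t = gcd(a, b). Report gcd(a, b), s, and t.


Euclidean algorithm on (96, 73) — divide until remainder is 0:
  96 = 1 · 73 + 23
  73 = 3 · 23 + 4
  23 = 5 · 4 + 3
  4 = 1 · 3 + 1
  3 = 3 · 1 + 0
gcd(96, 73) = 1.
Track Bezout coefficients alongside the remainders: start with r₀ = 96 = a·1 + b·0 (s = 1, t = 0) and r₁ = 73 = a·0 + b·1 (s = 0, t = 1); each new remainder r_{k+1} = r_{k-1} − q_k·r_k inherits s_{k+1} = s_{k-1} − q_k·s_k, t_{k+1} = t_{k-1} − q_k·t_k, so r_k = a·s_k + b·t_k at every step:
  q = 1: r = 23, s = 1 − 1·0 = 1, t = 0 − 1·1 = -1  (check: 96·1 + 73·(-1) = 23)
  q = 3: r = 4, s = 0 − 3·1 = -3, t = 1 − 3·(-1) = 4  (check: 96·(-3) + 73·4 = 4)
  q = 5: r = 3, s = 1 − 5·(-3) = 16, t = -1 − 5·4 = -21  (check: 96·16 + 73·(-21) = 3)
  q = 1: r = 1, s = -3 − 1·16 = -19, t = 4 − 1·(-21) = 25  (check: 96·(-19) + 73·25 = 1)
The row with r = 1 (the gcd) gives the Bezout coefficients s = -19, t = 25.
Result: 96 · (-19) + 73 · (25) = 1.

gcd(96, 73) = 1; s = -19, t = 25 (check: 96·(-19) + 73·25 = 1).


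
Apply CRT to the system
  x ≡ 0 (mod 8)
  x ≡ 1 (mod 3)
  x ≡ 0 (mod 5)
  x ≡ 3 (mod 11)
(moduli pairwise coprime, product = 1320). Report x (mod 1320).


Product of moduli M = 8 · 3 · 5 · 11 = 1320.
Merge one congruence at a time:
  Start: x ≡ 0 (mod 8).
  Combine with x ≡ 1 (mod 3); new modulus lcm = 24.
    Write x = 0 + 8·t and substitute into x ≡ 1 (mod 3): 8·t ≡ 1 − 0 = 1 (mod 3).
    Reduce coefficients mod 3: 2·t ≡ 1 (mod 3).
    The inverse of 2 mod 3 is 2 (since 2·2 = 4 = 1·3 + 1), so t ≡ 2·1 = 2 ≡ 2 (mod 3).
    Then x = 0 + 8·2 = 16, valid modulo lcm(8, 3) = 24: x ≡ 16 (mod 24).
  Combine with x ≡ 0 (mod 5); new modulus lcm = 120.
    Write x = 16 + 24·t and substitute into x ≡ 0 (mod 5): 24·t ≡ 0 − 16 = -16 (mod 5).
    Reduce coefficients mod 5: 4·t ≡ 4 (mod 5).
    The inverse of 4 mod 5 is 4 (since 4·4 = 16 = 3·5 + 1), so t ≡ 4·4 = 16 ≡ 1 (mod 5).
    Then x = 16 + 24·1 = 40, valid modulo lcm(24, 5) = 120: x ≡ 40 (mod 120).
  Combine with x ≡ 3 (mod 11); new modulus lcm = 1320.
    Write x = 40 + 120·t and substitute into x ≡ 3 (mod 11): 120·t ≡ 3 − 40 = -37 (mod 11).
    Reduce coefficients mod 11: 10·t ≡ 7 (mod 11).
    The inverse of 10 mod 11 is 10 (since 10·10 = 100 = 9·11 + 1), so t ≡ 10·7 = 70 ≡ 4 (mod 11).
    Then x = 40 + 120·4 = 520, valid modulo lcm(120, 11) = 1320: x ≡ 520 (mod 1320).
Verify against each original: 520 mod 8 = 0, 520 mod 3 = 1, 520 mod 5 = 0, 520 mod 11 = 3.

x ≡ 520 (mod 1320).


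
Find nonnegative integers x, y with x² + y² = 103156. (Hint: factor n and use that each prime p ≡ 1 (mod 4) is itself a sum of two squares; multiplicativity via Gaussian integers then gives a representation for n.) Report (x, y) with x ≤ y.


Step 1: Factor n = 103156 = 2^2 · 17 · 37 · 41.
Step 2: Check the mod-4 condition on each prime factor: 2 = 2 (special); 17 ≡ 1 (mod 4), exponent 1; 37 ≡ 1 (mod 4), exponent 1; 41 ≡ 1 (mod 4), exponent 1.
All primes ≡ 3 (mod 4) appear to even exponent (or don't appear), so by the two-squares theorem n IS expressible as a sum of two squares.
Step 3: Build a representation. Group n = k² · m with k = 2 and m = 17 · 37 · 41 = 25789 (a product of primes ≡ 1 (mod 4)); a representation of m scales to one of n via (k·x)² + (k·y)² = k²(x² + y²). Each prime p ≡ 1 (mod 4) is itself a sum of two squares; find a² by testing p − a² for a perfect square:
  17: 17 − 1² = 16 = 4² ⇒ 17 = 1² + 4².
  37: 37 − 1² = 36 = 6² ⇒ 37 = 1² + 6².
  41: 41 − 1² = 40, 41 − 2² = 37, 41 − 3² = 32, 41 − 4² = 25 = 5² ⇒ 41 = 4² + 5².
  Combine using the Brahmagupta–Fibonacci identity (a² + b²)(c² + d²) = (ac − bd)² + (ad + bc)² = (ac + bd)² + (ad − bc)²:
  17 · 37 = 629: from (1² + 4²)(1² + 6²), take (1·1 − 4·6, 1·6 + 4·1) = (1 − 24, 6 + 4) = (-23, 10); dropping signs (only squares matter) gives (23, 10); check 23² + 10² = 529 + 100 = 629 ✓.
  629 · 41 = 25789: from (23² + 10²)(4² + 5²), take (23·4 − 10·5, 23·5 + 10·4) = (92 − 50, 115 + 40) = (42, 155); check 42² + 155² = 1764 + 24025 = 25789 ✓.
  Scale by k = 2: (2·42, 2·155) = (84, 310).
Step 4: Order so x ≤ y and verify: 84² + 310² = 7056 + 96100 = 103156 = n. ✓

n = 103156 = 84² + 310² (one valid representation with x ≤ y).


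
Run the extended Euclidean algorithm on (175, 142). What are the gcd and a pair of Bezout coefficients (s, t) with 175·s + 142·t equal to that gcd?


Euclidean algorithm on (175, 142) — divide until remainder is 0:
  175 = 1 · 142 + 33
  142 = 4 · 33 + 10
  33 = 3 · 10 + 3
  10 = 3 · 3 + 1
  3 = 3 · 1 + 0
gcd(175, 142) = 1.
Track Bezout coefficients alongside the remainders: start with r₀ = 175 = a·1 + b·0 (s = 1, t = 0) and r₁ = 142 = a·0 + b·1 (s = 0, t = 1); each new remainder r_{k+1} = r_{k-1} − q_k·r_k inherits s_{k+1} = s_{k-1} − q_k·s_k, t_{k+1} = t_{k-1} − q_k·t_k, so r_k = a·s_k + b·t_k at every step:
  q = 1: r = 33, s = 1 − 1·0 = 1, t = 0 − 1·1 = -1  (check: 175·1 + 142·(-1) = 33)
  q = 4: r = 10, s = 0 − 4·1 = -4, t = 1 − 4·(-1) = 5  (check: 175·(-4) + 142·5 = 10)
  q = 3: r = 3, s = 1 − 3·(-4) = 13, t = -1 − 3·5 = -16  (check: 175·13 + 142·(-16) = 3)
  q = 3: r = 1, s = -4 − 3·13 = -43, t = 5 − 3·(-16) = 53  (check: 175·(-43) + 142·53 = 1)
The row with r = 1 (the gcd) gives the Bezout coefficients s = -43, t = 53.
Result: 175 · (-43) + 142 · (53) = 1.

gcd(175, 142) = 1; s = -43, t = 53 (check: 175·(-43) + 142·53 = 1).


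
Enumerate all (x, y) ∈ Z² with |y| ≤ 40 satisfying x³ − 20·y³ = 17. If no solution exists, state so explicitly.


The equation is x³ - 20y³ = 17. For fixed y, x³ = 20·y³ + 17, so a solution requires the RHS to be a perfect cube.
Strategy: iterate y from -40 to 40, compute RHS = 20·y³ + 17, and check whether it is a (positive or negative) perfect cube.
Check small values of y:
  y = 0: RHS = 17 is not a perfect cube.
  y = 1: RHS = 37 is not a perfect cube.
  y = -1: RHS = -3 is not a perfect cube.
  y = 2: RHS = 177 is not a perfect cube.
  y = -2: RHS = -143 is not a perfect cube.
  y = 3: RHS = 557 is not a perfect cube.
  y = -3: RHS = -523 is not a perfect cube.
Continuing the search up to |y| = 40 finds no solutions either.
No (x, y) in the scanned range satisfies the equation.

No integer solutions with |y| ≤ 40.


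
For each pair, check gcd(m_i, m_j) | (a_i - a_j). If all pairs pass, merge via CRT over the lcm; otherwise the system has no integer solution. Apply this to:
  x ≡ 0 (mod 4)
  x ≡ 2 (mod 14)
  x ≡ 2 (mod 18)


Moduli 4, 14, 18 are not pairwise coprime, so CRT works modulo lcm(m_i) when all pairwise compatibility conditions hold.
Pairwise compatibility: gcd(m_i, m_j) must divide a_i - a_j for every pair.
Merge one congruence at a time:
  Start: x ≡ 0 (mod 4).
  Combine with x ≡ 2 (mod 14): gcd(4, 14) = 2; 2 - 0 = 2, which IS divisible by 2, so compatible.
    Write x = 0 + 4·t and substitute into x ≡ 2 (mod 14): 4·t ≡ 2 − 0 = 2 (mod 14).
    Divide the congruence (and modulus) by g = 2: 2·t ≡ 1 (mod 7).
    The inverse of 2 mod 7 is 4 (since 2·4 = 8 = 1·7 + 1), so t ≡ 4·1 = 4 ≡ 4 (mod 7).
    Then x = 0 + 4·4 = 16, valid modulo lcm(4, 14) = 28: x ≡ 16 (mod 28).
  Combine with x ≡ 2 (mod 18): gcd(28, 18) = 2; 2 - 16 = -14, which IS divisible by 2, so compatible.
    Write x = 16 + 28·t and substitute into x ≡ 2 (mod 18): 28·t ≡ 2 − 16 = -14 (mod 18).
    Divide the congruence (and modulus) by g = 2: 14·t ≡ -7 (mod 9).
    Reduce coefficients mod 9: 5·t ≡ 2 (mod 9).
    The inverse of 5 mod 9 is 2 (since 5·2 = 10 = 1·9 + 1), so t ≡ 2·2 = 4 ≡ 4 (mod 9).
    Then x = 16 + 28·4 = 128, valid modulo lcm(28, 18) = 252: x ≡ 128 (mod 252).
Verify: 128 mod 4 = 0, 128 mod 14 = 2, 128 mod 18 = 2.

x ≡ 128 (mod 252).


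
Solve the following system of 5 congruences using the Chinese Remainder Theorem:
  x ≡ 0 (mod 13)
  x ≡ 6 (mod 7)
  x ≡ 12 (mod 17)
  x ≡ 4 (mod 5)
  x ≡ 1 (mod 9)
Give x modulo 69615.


Product of moduli M = 13 · 7 · 17 · 5 · 9 = 69615.
Merge one congruence at a time:
  Start: x ≡ 0 (mod 13).
  Combine with x ≡ 6 (mod 7); new modulus lcm = 91.
    Write x = 0 + 13·t and substitute into x ≡ 6 (mod 7): 13·t ≡ 6 − 0 = 6 (mod 7).
    Reduce coefficients mod 7: 6·t ≡ 6 (mod 7).
    The inverse of 6 mod 7 is 6 (since 6·6 = 36 = 5·7 + 1), so t ≡ 6·6 = 36 ≡ 1 (mod 7).
    Then x = 0 + 13·1 = 13, valid modulo lcm(13, 7) = 91: x ≡ 13 (mod 91).
  Combine with x ≡ 12 (mod 17); new modulus lcm = 1547.
    Write x = 13 + 91·t and substitute into x ≡ 12 (mod 17): 91·t ≡ 12 − 13 = -1 (mod 17).
    Reduce coefficients mod 17: 6·t ≡ 16 (mod 17).
    The inverse of 6 mod 17 is 3 (since 6·3 = 18 = 1·17 + 1), so t ≡ 3·16 = 48 ≡ 14 (mod 17).
    Then x = 13 + 91·14 = 1287, valid modulo lcm(91, 17) = 1547: x ≡ 1287 (mod 1547).
  Combine with x ≡ 4 (mod 5); new modulus lcm = 7735.
    Write x = 1287 + 1547·t and substitute into x ≡ 4 (mod 5): 1547·t ≡ 4 − 1287 = -1283 (mod 5).
    Reduce coefficients mod 5: 2·t ≡ 2 (mod 5).
    The inverse of 2 mod 5 is 3 (since 2·3 = 6 = 1·5 + 1), so t ≡ 3·2 = 6 ≡ 1 (mod 5).
    Then x = 1287 + 1547·1 = 2834, valid modulo lcm(1547, 5) = 7735: x ≡ 2834 (mod 7735).
  Combine with x ≡ 1 (mod 9); new modulus lcm = 69615.
    Write x = 2834 + 7735·t and substitute into x ≡ 1 (mod 9): 7735·t ≡ 1 − 2834 = -2833 (mod 9).
    Reduce coefficients mod 9: 4·t ≡ 2 (mod 9).
    The inverse of 4 mod 9 is 7 (since 4·7 = 28 = 3·9 + 1), so t ≡ 7·2 = 14 ≡ 5 (mod 9).
    Then x = 2834 + 7735·5 = 41509, valid modulo lcm(7735, 9) = 69615: x ≡ 41509 (mod 69615).
Verify against each original: 41509 mod 13 = 0, 41509 mod 7 = 6, 41509 mod 17 = 12, 41509 mod 5 = 4, 41509 mod 9 = 1.

x ≡ 41509 (mod 69615).
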